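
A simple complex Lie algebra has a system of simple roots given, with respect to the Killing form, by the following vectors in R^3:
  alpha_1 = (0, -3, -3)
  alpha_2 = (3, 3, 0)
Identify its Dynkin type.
Compute the Cartan integers a_ij = 2(alpha_i, alpha_j)/(alpha_j, alpha_j); the resulting 2x2 Cartan matrix is
[[2, -1], [-1, 2]].
All simple roots have the same length, so the diagram is simply laced. The associated Dynkin diagram is a chain of 2 nodes with single edges (A_2), so the type is A_2 (the algebra sl(3)).

type A_2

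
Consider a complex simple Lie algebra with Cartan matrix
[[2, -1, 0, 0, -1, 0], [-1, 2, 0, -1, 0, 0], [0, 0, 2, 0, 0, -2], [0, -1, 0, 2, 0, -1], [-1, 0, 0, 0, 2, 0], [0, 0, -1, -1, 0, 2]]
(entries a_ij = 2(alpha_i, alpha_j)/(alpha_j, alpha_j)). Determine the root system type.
C_6

The matrix has rank 6 with 2's on the diagonal. Reading the off-diagonal entries as Dynkin edges (a single edge where a_ij = a_ji = -1; a double or triple edge where a_ij * a_ji = 2 or 3), the diagram is a chain of 6 nodes with a double edge at one end; the terminal node there is the unique long simple root (C_6). One simple-root ordering that puts it in standard form is (alpha_5, alpha_1, alpha_2, alpha_4, alpha_6, alpha_3). So the algebra is type C_6, i.e. sp(12).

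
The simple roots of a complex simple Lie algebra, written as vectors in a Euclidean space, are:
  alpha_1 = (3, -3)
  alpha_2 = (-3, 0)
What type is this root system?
type B_2

Compute the Cartan integers a_ij = 2(alpha_i, alpha_j)/(alpha_j, alpha_j); the resulting 2x2 Cartan matrix is
[[2, -2], [-1, 2]].
The roots have two lengths (squared-length ratio 2:1); the short ones are alpha_{2}. The associated Dynkin diagram is a chain of 2 nodes with a double edge at one end; the terminal node there is the unique short simple root (B_2), so the type is B_2 (the algebra so(5)).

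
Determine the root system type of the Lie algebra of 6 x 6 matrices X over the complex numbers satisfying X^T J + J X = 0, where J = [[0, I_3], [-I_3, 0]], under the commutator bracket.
This is sp(6), which has dimension 6(6+1)/2 = 21 and rank 6/2 = 3. In the classification of classical Lie algebras, the symplectic algebra sp(2n) has type C_n; here n = 3, so the Dynkin diagram is a chain of 3 nodes with a double edge at one end; the terminal node there is the unique long simple root (C_3). Hence the type is C_3.

C_3 (sp(6))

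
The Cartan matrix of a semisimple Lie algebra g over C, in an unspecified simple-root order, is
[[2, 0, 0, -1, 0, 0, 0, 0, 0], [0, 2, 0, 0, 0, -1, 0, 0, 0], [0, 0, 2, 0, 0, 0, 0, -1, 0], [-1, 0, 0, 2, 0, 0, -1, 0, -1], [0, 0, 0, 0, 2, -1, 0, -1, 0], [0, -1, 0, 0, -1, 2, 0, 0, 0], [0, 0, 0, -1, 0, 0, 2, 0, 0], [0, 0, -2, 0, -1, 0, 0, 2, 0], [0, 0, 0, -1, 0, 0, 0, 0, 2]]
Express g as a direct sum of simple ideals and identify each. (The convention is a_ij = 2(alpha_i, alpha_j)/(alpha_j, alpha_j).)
B_5 (so(11)) ⊕ D_4 (so(8))

The diagram associated to this matrix has two connected components: the simple roots {alpha_2, alpha_3, alpha_5, alpha_6, alpha_8} form a chain of 5 nodes with a double edge at one end; the terminal node there is the unique short simple root (B_5), and {alpha_1, alpha_4, alpha_7, alpha_9} form a chain of 2 nodes with a fork of two nodes at one end (D_4). A semisimple Lie algebra decomposes uniquely as the direct sum of simple ideals, one per connected component of its Dynkin diagram, so g ≅ B_5 ⊕ D_4 (dimension 55 + 28 = 83).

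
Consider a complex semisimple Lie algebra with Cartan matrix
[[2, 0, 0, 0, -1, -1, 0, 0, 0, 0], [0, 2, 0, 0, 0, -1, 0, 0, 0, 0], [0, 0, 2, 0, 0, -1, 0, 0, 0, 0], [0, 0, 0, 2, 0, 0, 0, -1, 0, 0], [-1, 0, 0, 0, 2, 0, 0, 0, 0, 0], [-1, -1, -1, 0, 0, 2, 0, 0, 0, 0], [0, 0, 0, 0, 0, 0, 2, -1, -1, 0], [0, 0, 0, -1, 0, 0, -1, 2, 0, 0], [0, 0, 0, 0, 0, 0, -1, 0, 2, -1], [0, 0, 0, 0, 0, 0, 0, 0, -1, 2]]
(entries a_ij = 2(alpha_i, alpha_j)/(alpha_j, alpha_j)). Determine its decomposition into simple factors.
The diagram associated to this matrix has two connected components: the simple roots {alpha_4, alpha_7, alpha_8, alpha_9, alpha_10} form a chain of 5 nodes with single edges (A_5), and {alpha_1, alpha_2, alpha_3, alpha_5, alpha_6} form a chain of 3 nodes with a fork of two nodes at one end (D_5). A semisimple Lie algebra decomposes uniquely as the direct sum of simple ideals, one per connected component of its Dynkin diagram, so g ≅ A_5 ⊕ D_5 (dimension 35 + 45 = 80).

A_5 + D_5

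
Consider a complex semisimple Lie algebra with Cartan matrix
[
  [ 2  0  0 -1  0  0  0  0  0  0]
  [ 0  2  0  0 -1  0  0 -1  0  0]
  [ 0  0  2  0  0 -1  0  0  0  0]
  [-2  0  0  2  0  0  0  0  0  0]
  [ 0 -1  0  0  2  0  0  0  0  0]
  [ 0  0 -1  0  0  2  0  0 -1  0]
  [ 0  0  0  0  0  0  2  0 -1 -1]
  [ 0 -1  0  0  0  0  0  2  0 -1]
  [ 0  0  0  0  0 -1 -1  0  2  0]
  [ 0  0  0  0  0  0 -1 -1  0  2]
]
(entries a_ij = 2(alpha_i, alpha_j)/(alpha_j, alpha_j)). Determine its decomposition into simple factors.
A_8 (sl(9)) + B_2 (so(5))

The diagram associated to this matrix has two connected components: the simple roots {alpha_2, alpha_3, alpha_5, alpha_6, alpha_7, alpha_8, alpha_9, alpha_10} form a chain of 8 nodes with single edges (A_8), and {alpha_1, alpha_4} form a chain of 2 nodes with a double edge at one end; the terminal node there is the unique short simple root (B_2). A semisimple Lie algebra decomposes uniquely as the direct sum of simple ideals, one per connected component of its Dynkin diagram, so g ≅ A_8 ⊕ B_2 (dimension 80 + 10 = 90).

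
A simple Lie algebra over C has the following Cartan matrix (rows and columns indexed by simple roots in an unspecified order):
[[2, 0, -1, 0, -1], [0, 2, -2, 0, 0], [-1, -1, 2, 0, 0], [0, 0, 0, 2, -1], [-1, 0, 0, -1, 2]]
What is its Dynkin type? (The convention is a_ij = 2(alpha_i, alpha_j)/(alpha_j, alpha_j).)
The matrix has rank 5 with 2's on the diagonal. Reading the off-diagonal entries as Dynkin edges (a single edge where a_ij = a_ji = -1; a double or triple edge where a_ij * a_ji = 2 or 3), the diagram is a chain of 5 nodes with a double edge at one end; the terminal node there is the unique long simple root (C_5). One simple-root ordering that puts it in standard form is (alpha_4, alpha_5, alpha_1, alpha_3, alpha_2). So the algebra is type C_5, i.e. sp(10).

type C_5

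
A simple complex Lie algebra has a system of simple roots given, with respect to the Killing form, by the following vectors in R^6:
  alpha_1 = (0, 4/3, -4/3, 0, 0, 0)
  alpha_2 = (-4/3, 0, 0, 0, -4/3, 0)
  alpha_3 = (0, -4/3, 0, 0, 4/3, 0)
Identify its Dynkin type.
A_3 (sl(4))

Compute the Cartan integers a_ij = 2(alpha_i, alpha_j)/(alpha_j, alpha_j); the resulting 3x3 Cartan matrix is
[[2, 0, -1], [0, 2, -1], [-1, -1, 2]].
All simple roots have the same length, so the diagram is simply laced. The associated Dynkin diagram is a chain of 3 nodes with single edges (A_3), so the type is A_3 (the algebra sl(4)).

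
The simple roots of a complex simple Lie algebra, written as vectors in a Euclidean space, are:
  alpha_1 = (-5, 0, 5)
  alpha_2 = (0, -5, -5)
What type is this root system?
Compute the Cartan integers a_ij = 2(alpha_i, alpha_j)/(alpha_j, alpha_j); the resulting 2x2 Cartan matrix is
[[2, -1], [-1, 2]].
All simple roots have the same length, so the diagram is simply laced. The associated Dynkin diagram is a chain of 2 nodes with single edges (A_2), so the type is A_2 (the algebra sl(3)).

A2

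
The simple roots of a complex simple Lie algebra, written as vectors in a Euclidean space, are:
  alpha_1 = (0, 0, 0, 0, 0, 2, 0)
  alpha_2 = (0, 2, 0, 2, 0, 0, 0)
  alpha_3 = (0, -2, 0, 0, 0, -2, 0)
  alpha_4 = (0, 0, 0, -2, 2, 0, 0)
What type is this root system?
B4

Compute the Cartan integers a_ij = 2(alpha_i, alpha_j)/(alpha_j, alpha_j); the resulting 4x4 Cartan matrix is
[[2, 0, -1, 0], [0, 2, -1, -1], [-2, -1, 2, 0], [0, -1, 0, 2]].
The roots have two lengths (squared-length ratio 2:1); the short ones are alpha_{1}. The associated Dynkin diagram is a chain of 4 nodes with a double edge at one end; the terminal node there is the unique short simple root (B_4), so the type is B_4 (the algebra so(9)).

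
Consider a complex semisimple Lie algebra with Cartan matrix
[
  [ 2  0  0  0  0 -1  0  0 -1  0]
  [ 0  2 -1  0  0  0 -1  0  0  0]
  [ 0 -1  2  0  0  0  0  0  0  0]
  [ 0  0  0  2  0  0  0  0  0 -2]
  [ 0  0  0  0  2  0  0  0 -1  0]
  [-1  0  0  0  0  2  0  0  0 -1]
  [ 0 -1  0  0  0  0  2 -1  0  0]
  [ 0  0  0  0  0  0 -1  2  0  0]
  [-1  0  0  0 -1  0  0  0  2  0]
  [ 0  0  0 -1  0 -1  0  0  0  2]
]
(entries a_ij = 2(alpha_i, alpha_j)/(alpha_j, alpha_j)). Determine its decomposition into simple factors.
The diagram associated to this matrix has two connected components: the simple roots {alpha_2, alpha_3, alpha_7, alpha_8} form a chain of 4 nodes with single edges (A_4), and {alpha_1, alpha_4, alpha_5, alpha_6, alpha_9, alpha_10} form a chain of 6 nodes with a double edge at one end; the terminal node there is the unique long simple root (C_6). A semisimple Lie algebra decomposes uniquely as the direct sum of simple ideals, one per connected component of its Dynkin diagram, so g ≅ A_4 ⊕ C_6 (dimension 24 + 78 = 102).

A4 ⊕ C6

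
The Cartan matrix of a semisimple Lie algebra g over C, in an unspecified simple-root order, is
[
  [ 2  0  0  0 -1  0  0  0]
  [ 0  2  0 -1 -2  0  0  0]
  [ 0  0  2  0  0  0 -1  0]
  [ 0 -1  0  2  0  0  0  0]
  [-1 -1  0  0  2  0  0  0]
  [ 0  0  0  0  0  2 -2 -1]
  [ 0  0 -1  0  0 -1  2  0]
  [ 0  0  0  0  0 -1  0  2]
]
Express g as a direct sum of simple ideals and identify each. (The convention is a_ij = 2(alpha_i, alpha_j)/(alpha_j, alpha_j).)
F4 + F4

The diagram associated to this matrix has two connected components: the simple roots {alpha_3, alpha_6, alpha_7, alpha_8} form a chain of 4 nodes with a double edge between the middle two (F_4), and {alpha_1, alpha_2, alpha_4, alpha_5} form a chain of 4 nodes with a double edge between the middle two (F_4). A semisimple Lie algebra decomposes uniquely as the direct sum of simple ideals, one per connected component of its Dynkin diagram, so g ≅ F_4 ⊕ F_4 (dimension 52 + 52 = 104).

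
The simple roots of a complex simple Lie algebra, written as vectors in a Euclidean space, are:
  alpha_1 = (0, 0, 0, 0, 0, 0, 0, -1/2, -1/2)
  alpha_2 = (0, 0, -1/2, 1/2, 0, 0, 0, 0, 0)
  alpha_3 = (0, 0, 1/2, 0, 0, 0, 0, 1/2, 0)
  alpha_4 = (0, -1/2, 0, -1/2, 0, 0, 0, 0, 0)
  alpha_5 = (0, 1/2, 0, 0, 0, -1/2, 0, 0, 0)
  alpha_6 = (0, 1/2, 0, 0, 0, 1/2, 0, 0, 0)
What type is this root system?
Compute the Cartan integers a_ij = 2(alpha_i, alpha_j)/(alpha_j, alpha_j); the resulting 6x6 Cartan matrix is
[[2, 0, -1, 0, 0, 0], [0, 2, -1, -1, 0, 0], [-1, -1, 2, 0, 0, 0], [0, -1, 0, 2, -1, -1], [0, 0, 0, -1, 2, 0], [0, 0, 0, -1, 0, 2]].
All simple roots have the same length, so the diagram is simply laced. The associated Dynkin diagram is a chain of 4 nodes with a fork of two nodes at one end (D_6), so the type is D_6 (the algebra so(12)).

D6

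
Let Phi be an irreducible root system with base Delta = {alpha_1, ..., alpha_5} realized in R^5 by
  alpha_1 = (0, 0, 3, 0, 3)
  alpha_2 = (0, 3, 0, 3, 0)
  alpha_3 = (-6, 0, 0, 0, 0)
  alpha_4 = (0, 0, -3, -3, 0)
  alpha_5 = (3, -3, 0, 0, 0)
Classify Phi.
type C_5

Compute the Cartan integers a_ij = 2(alpha_i, alpha_j)/(alpha_j, alpha_j); the resulting 5x5 Cartan matrix is
[[2, 0, 0, -1, 0], [0, 2, 0, -1, -1], [0, 0, 2, 0, -2], [-1, -1, 0, 2, 0], [0, -1, -1, 0, 2]].
The roots have two lengths (squared-length ratio 2:1); the short ones are alpha_{1,2,4,5}. The associated Dynkin diagram is a chain of 5 nodes with a double edge at one end; the terminal node there is the unique long simple root (C_5), so the type is C_5 (the algebra sp(10)).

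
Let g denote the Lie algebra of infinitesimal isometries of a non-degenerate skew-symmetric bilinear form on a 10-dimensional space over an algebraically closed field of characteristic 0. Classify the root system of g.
This is sp(10), which has dimension 10(10+1)/2 = 55 and rank 10/2 = 5. In the classification of classical Lie algebras, the symplectic algebra sp(2n) has type C_n; here n = 5, so the Dynkin diagram is a chain of 5 nodes with a double edge at one end; the terminal node there is the unique long simple root (C_5). Hence the type is C_5.

C_5 (sp(10))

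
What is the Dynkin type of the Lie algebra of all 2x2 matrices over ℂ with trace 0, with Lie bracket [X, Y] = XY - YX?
This is sl(2), which has dimension 2^2 - 1 = 3 and rank 2 - 1 = 1 (a Cartan subalgebra is the diagonal traceless matrices). In the classification of classical Lie algebras, the special linear algebra sl(n+1) has type A_n; here n = 1, so the Dynkin diagram is a chain of 1 nodes with single edges (A_1). Hence the type is A_1.

A1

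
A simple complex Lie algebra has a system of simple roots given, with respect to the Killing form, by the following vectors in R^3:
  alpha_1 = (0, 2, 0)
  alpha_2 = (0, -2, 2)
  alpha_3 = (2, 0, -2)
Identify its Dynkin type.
B_3 (so(7))

Compute the Cartan integers a_ij = 2(alpha_i, alpha_j)/(alpha_j, alpha_j); the resulting 3x3 Cartan matrix is
[[2, -1, 0], [-2, 2, -1], [0, -1, 2]].
The roots have two lengths (squared-length ratio 2:1); the short ones are alpha_{1}. The associated Dynkin diagram is a chain of 3 nodes with a double edge at one end; the terminal node there is the unique short simple root (B_3), so the type is B_3 (the algebra so(7)).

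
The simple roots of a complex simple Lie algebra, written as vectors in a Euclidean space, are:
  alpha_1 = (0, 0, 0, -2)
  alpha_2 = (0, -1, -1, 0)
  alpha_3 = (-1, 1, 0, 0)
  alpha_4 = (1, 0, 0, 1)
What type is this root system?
Compute the Cartan integers a_ij = 2(alpha_i, alpha_j)/(alpha_j, alpha_j); the resulting 4x4 Cartan matrix is
[[2, 0, 0, -2], [0, 2, -1, 0], [0, -1, 2, -1], [-1, 0, -1, 2]].
The roots have two lengths (squared-length ratio 2:1); the short ones are alpha_{2,3,4}. The associated Dynkin diagram is a chain of 4 nodes with a double edge at one end; the terminal node there is the unique long simple root (C_4), so the type is C_4 (the algebra sp(8)).

type C_4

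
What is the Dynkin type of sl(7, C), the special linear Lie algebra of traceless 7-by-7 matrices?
This is sl(7), which has dimension 7^2 - 1 = 48 and rank 7 - 1 = 6 (a Cartan subalgebra is the diagonal traceless matrices). In the classification of classical Lie algebras, the special linear algebra sl(n+1) has type A_n; here n = 6, so the Dynkin diagram is a chain of 6 nodes with single edges (A_6). Hence the type is A_6.

A_6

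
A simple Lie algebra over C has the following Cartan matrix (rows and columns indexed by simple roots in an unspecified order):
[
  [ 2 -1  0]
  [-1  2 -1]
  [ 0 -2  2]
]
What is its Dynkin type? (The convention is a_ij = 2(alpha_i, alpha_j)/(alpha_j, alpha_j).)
The matrix has rank 3 with 2's on the diagonal. Reading the off-diagonal entries as Dynkin edges (a single edge where a_ij = a_ji = -1; a double or triple edge where a_ij * a_ji = 2 or 3), the diagram is a chain of 3 nodes with a double edge at one end; the terminal node there is the unique long simple root (C_3). One simple-root ordering that puts it in standard form is (alpha_1, alpha_2, alpha_3). So the algebra is type C_3, i.e. sp(6).

C3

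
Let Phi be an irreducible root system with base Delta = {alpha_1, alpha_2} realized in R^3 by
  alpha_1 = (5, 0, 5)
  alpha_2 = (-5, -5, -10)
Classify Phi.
G_2

Compute the Cartan integers a_ij = 2(alpha_i, alpha_j)/(alpha_j, alpha_j); the resulting 2x2 Cartan matrix is
[[2, -1], [-3, 2]].
The roots have two lengths (squared-length ratio 3:1); the short ones are alpha_{1}. The associated Dynkin diagram is two nodes joined by a triple edge (G_2), so the type is G_2.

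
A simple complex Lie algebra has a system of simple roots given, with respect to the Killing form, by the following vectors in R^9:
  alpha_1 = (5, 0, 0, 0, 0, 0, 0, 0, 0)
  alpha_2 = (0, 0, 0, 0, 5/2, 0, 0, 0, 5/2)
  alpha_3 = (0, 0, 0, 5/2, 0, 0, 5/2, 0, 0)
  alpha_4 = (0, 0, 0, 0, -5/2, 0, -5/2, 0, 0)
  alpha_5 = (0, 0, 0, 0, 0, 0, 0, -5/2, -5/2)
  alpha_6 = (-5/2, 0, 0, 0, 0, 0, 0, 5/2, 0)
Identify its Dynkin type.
C6

Compute the Cartan integers a_ij = 2(alpha_i, alpha_j)/(alpha_j, alpha_j); the resulting 6x6 Cartan matrix is
[[2, 0, 0, 0, 0, -2], [0, 2, 0, -1, -1, 0], [0, 0, 2, -1, 0, 0], [0, -1, -1, 2, 0, 0], [0, -1, 0, 0, 2, -1], [-1, 0, 0, 0, -1, 2]].
The roots have two lengths (squared-length ratio 2:1); the short ones are alpha_{2,3,4,5,6}. The associated Dynkin diagram is a chain of 6 nodes with a double edge at one end; the terminal node there is the unique long simple root (C_6), so the type is C_6 (the algebra sp(12)).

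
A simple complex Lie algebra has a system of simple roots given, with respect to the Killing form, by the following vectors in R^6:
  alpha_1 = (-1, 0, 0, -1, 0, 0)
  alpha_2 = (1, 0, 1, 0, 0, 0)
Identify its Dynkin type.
Compute the Cartan integers a_ij = 2(alpha_i, alpha_j)/(alpha_j, alpha_j); the resulting 2x2 Cartan matrix is
[[2, -1], [-1, 2]].
All simple roots have the same length, so the diagram is simply laced. The associated Dynkin diagram is a chain of 2 nodes with single edges (A_2), so the type is A_2 (the algebra sl(3)).

A2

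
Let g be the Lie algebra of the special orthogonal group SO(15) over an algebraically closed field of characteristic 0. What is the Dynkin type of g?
This is so(15) with 15 odd, which has dimension 15(15-1)/2 = 105 and rank (15-1)/2 = 7. In the classification of classical Lie algebras, the orthogonal algebra so(2n+1) in an odd number of variables has type B_n; here n = 7, so the Dynkin diagram is a chain of 7 nodes with a double edge at one end; the terminal node there is the unique short simple root (B_7). Hence the type is B_7.

B_7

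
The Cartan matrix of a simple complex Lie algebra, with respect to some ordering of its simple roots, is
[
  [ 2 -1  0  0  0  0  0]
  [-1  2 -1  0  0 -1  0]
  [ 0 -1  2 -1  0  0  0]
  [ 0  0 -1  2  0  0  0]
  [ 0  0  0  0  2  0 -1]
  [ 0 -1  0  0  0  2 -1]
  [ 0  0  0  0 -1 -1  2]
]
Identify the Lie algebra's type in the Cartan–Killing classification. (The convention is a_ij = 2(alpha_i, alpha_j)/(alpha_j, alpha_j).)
E_7

The matrix has rank 7 with 2's on the diagonal. Reading the off-diagonal entries as Dynkin edges (a single edge where a_ij = a_ji = -1; a double or triple edge where a_ij * a_ji = 2 or 3), the diagram is a chain of 6 nodes with one extra node attached to the third node from one end (E_7). One simple-root ordering that puts it in standard form is (alpha_4, alpha_1, alpha_3, alpha_2, alpha_6, alpha_7, alpha_5). So the algebra is type E_7.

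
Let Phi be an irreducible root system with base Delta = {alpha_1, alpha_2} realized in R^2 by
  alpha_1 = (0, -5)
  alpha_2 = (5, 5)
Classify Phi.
Compute the Cartan integers a_ij = 2(alpha_i, alpha_j)/(alpha_j, alpha_j); the resulting 2x2 Cartan matrix is
[[2, -1], [-2, 2]].
The roots have two lengths (squared-length ratio 2:1); the short ones are alpha_{1}. The associated Dynkin diagram is a chain of 2 nodes with a double edge at one end; the terminal node there is the unique short simple root (B_2), so the type is B_2 (the algebra so(5)).

type B_2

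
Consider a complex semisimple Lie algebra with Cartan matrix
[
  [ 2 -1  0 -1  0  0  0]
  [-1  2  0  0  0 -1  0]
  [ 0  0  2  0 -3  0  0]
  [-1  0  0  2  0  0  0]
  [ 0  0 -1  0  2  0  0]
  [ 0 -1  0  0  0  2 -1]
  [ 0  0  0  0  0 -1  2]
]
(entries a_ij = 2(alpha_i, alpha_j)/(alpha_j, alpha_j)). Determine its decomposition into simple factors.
The diagram associated to this matrix has two connected components: the simple roots {alpha_1, alpha_2, alpha_4, alpha_6, alpha_7} form a chain of 5 nodes with single edges (A_5), and {alpha_3, alpha_5} form two nodes joined by a triple edge (G_2). A semisimple Lie algebra decomposes uniquely as the direct sum of simple ideals, one per connected component of its Dynkin diagram, so g ≅ A_5 ⊕ G_2 (dimension 35 + 14 = 49).

A_5 (sl(6)) + G_2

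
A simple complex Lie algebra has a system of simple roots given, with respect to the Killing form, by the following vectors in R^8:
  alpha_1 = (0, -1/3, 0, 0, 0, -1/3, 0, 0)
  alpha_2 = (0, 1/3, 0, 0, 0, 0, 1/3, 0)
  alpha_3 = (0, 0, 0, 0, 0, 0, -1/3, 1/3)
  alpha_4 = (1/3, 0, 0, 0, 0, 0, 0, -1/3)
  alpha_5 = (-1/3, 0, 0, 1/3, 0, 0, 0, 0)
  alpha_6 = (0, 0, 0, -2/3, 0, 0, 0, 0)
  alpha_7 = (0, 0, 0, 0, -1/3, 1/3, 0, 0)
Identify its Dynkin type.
C_7

Compute the Cartan integers a_ij = 2(alpha_i, alpha_j)/(alpha_j, alpha_j); the resulting 7x7 Cartan matrix is
[[2, -1, 0, 0, 0, 0, -1], [-1, 2, -1, 0, 0, 0, 0], [0, -1, 2, -1, 0, 0, 0], [0, 0, -1, 2, -1, 0, 0], [0, 0, 0, -1, 2, -1, 0], [0, 0, 0, 0, -2, 2, 0], [-1, 0, 0, 0, 0, 0, 2]].
The roots have two lengths (squared-length ratio 2:1); the short ones are alpha_{1,2,3,4,5,7}. The associated Dynkin diagram is a chain of 7 nodes with a double edge at one end; the terminal node there is the unique long simple root (C_7), so the type is C_7 (the algebra sp(14)).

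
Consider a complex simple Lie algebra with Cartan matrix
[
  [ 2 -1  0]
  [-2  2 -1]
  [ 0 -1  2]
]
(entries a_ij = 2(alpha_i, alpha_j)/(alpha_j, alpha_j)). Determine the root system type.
The matrix has rank 3 with 2's on the diagonal. Reading the off-diagonal entries as Dynkin edges (a single edge where a_ij = a_ji = -1; a double or triple edge where a_ij * a_ji = 2 or 3), the diagram is a chain of 3 nodes with a double edge at one end; the terminal node there is the unique short simple root (B_3). One simple-root ordering that puts it in standard form is (alpha_3, alpha_2, alpha_1). So the algebra is type B_3, i.e. so(7).

type B_3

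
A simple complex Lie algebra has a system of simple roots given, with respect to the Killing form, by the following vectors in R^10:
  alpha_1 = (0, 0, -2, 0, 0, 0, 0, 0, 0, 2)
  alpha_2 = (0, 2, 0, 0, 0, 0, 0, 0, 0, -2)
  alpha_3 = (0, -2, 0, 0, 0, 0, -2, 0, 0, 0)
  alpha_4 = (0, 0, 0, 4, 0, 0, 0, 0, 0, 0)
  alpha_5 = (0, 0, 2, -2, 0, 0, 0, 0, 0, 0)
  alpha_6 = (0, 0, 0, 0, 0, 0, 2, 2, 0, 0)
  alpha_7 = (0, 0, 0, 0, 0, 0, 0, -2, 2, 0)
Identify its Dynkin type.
Compute the Cartan integers a_ij = 2(alpha_i, alpha_j)/(alpha_j, alpha_j); the resulting 7x7 Cartan matrix is
[[2, -1, 0, 0, -1, 0, 0], [-1, 2, -1, 0, 0, 0, 0], [0, -1, 2, 0, 0, -1, 0], [0, 0, 0, 2, -2, 0, 0], [-1, 0, 0, -1, 2, 0, 0], [0, 0, -1, 0, 0, 2, -1], [0, 0, 0, 0, 0, -1, 2]].
The roots have two lengths (squared-length ratio 2:1); the short ones are alpha_{1,2,3,5,6,7}. The associated Dynkin diagram is a chain of 7 nodes with a double edge at one end; the terminal node there is the unique long simple root (C_7), so the type is C_7 (the algebra sp(14)).

C7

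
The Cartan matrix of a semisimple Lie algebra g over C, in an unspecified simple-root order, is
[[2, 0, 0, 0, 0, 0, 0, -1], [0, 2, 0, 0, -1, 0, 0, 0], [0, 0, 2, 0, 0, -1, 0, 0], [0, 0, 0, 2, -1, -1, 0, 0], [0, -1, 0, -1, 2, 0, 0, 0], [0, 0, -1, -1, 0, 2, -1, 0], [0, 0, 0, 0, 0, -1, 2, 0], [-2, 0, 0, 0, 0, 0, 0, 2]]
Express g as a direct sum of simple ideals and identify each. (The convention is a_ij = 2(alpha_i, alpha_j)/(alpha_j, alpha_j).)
The diagram associated to this matrix has two connected components: the simple roots {alpha_1, alpha_8} form a chain of 2 nodes with a double edge at one end; the terminal node there is the unique short simple root (B_2), and {alpha_2, alpha_3, alpha_4, alpha_5, alpha_6, alpha_7} form a chain of 4 nodes with a fork of two nodes at one end (D_6). A semisimple Lie algebra decomposes uniquely as the direct sum of simple ideals, one per connected component of its Dynkin diagram, so g ≅ B_2 ⊕ D_6 (dimension 10 + 66 = 76).

B2 ⊕ D6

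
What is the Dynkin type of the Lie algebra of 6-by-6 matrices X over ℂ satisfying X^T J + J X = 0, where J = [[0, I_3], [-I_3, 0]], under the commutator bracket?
This is sp(6), which has dimension 6(6+1)/2 = 21 and rank 6/2 = 3. In the classification of classical Lie algebras, the symplectic algebra sp(2n) has type C_n; here n = 3, so the Dynkin diagram is a chain of 3 nodes with a double edge at one end; the terminal node there is the unique long simple root (C_3). Hence the type is C_3.

C3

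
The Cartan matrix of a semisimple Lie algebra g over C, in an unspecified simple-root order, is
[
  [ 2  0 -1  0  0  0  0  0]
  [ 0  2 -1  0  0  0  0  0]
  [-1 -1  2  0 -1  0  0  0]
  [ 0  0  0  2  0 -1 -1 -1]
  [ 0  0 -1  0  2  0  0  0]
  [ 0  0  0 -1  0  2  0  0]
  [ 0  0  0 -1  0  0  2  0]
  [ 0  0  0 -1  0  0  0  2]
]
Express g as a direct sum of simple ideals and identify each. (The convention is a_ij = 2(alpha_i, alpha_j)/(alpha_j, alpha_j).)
type D_4 ⊕ type D_4

The diagram associated to this matrix has two connected components: the simple roots {alpha_1, alpha_2, alpha_3, alpha_5} form a chain of 2 nodes with a fork of two nodes at one end (D_4), and {alpha_4, alpha_6, alpha_7, alpha_8} form a chain of 2 nodes with a fork of two nodes at one end (D_4). A semisimple Lie algebra decomposes uniquely as the direct sum of simple ideals, one per connected component of its Dynkin diagram, so g ≅ D_4 ⊕ D_4 (dimension 28 + 28 = 56).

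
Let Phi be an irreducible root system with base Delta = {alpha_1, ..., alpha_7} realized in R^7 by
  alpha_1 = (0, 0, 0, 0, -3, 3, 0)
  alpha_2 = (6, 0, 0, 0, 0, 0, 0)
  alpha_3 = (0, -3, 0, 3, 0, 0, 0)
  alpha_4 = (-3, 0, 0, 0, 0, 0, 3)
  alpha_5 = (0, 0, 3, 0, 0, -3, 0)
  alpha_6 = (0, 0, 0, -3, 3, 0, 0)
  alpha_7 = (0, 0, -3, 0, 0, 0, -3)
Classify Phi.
C_7

Compute the Cartan integers a_ij = 2(alpha_i, alpha_j)/(alpha_j, alpha_j); the resulting 7x7 Cartan matrix is
[[2, 0, 0, 0, -1, -1, 0], [0, 2, 0, -2, 0, 0, 0], [0, 0, 2, 0, 0, -1, 0], [0, -1, 0, 2, 0, 0, -1], [-1, 0, 0, 0, 2, 0, -1], [-1, 0, -1, 0, 0, 2, 0], [0, 0, 0, -1, -1, 0, 2]].
The roots have two lengths (squared-length ratio 2:1); the short ones are alpha_{1,3,4,5,6,7}. The associated Dynkin diagram is a chain of 7 nodes with a double edge at one end; the terminal node there is the unique long simple root (C_7), so the type is C_7 (the algebra sp(14)).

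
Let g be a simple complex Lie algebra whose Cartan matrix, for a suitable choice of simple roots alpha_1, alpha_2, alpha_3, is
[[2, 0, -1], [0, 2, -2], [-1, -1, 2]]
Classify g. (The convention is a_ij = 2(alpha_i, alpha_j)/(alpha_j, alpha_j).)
C3

The matrix has rank 3 with 2's on the diagonal. Reading the off-diagonal entries as Dynkin edges (a single edge where a_ij = a_ji = -1; a double or triple edge where a_ij * a_ji = 2 or 3), the diagram is a chain of 3 nodes with a double edge at one end; the terminal node there is the unique long simple root (C_3). One simple-root ordering that puts it in standard form is (alpha_1, alpha_3, alpha_2). So the algebra is type C_3, i.e. sp(6).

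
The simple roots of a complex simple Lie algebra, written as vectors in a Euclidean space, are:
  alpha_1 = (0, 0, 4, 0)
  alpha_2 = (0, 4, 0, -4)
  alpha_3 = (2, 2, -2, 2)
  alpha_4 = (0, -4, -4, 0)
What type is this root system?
Compute the Cartan integers a_ij = 2(alpha_i, alpha_j)/(alpha_j, alpha_j); the resulting 4x4 Cartan matrix is
[[2, 0, -1, -1], [0, 2, 0, -1], [-1, 0, 2, 0], [-2, -1, 0, 2]].
The roots have two lengths (squared-length ratio 2:1); the short ones are alpha_{1,3}. The associated Dynkin diagram is a chain of 4 nodes with a double edge between the middle two (F_4), so the type is F_4.

type F_4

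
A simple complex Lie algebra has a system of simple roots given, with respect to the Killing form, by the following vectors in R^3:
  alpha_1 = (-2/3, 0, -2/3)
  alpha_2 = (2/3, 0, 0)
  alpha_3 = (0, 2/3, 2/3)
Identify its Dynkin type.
B3

Compute the Cartan integers a_ij = 2(alpha_i, alpha_j)/(alpha_j, alpha_j); the resulting 3x3 Cartan matrix is
[[2, -2, -1], [-1, 2, 0], [-1, 0, 2]].
The roots have two lengths (squared-length ratio 2:1); the short ones are alpha_{2}. The associated Dynkin diagram is a chain of 3 nodes with a double edge at one end; the terminal node there is the unique short simple root (B_3), so the type is B_3 (the algebra so(7)).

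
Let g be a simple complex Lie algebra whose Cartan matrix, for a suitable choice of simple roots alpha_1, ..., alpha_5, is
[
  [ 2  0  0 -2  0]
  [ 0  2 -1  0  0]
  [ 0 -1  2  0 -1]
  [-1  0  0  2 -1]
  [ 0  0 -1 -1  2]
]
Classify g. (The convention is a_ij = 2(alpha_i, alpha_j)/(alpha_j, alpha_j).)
The matrix has rank 5 with 2's on the diagonal. Reading the off-diagonal entries as Dynkin edges (a single edge where a_ij = a_ji = -1; a double or triple edge where a_ij * a_ji = 2 or 3), the diagram is a chain of 5 nodes with a double edge at one end; the terminal node there is the unique long simple root (C_5). One simple-root ordering that puts it in standard form is (alpha_2, alpha_3, alpha_5, alpha_4, alpha_1). So the algebra is type C_5, i.e. sp(10).

C_5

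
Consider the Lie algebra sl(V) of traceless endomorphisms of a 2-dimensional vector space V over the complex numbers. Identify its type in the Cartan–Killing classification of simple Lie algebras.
This is sl(2), which has dimension 2^2 - 1 = 3 and rank 2 - 1 = 1 (a Cartan subalgebra is the diagonal traceless matrices). In the classification of classical Lie algebras, the special linear algebra sl(n+1) has type A_n; here n = 1, so the Dynkin diagram is a chain of 1 nodes with single edges (A_1). Hence the type is A_1.

A_1 (sl(2))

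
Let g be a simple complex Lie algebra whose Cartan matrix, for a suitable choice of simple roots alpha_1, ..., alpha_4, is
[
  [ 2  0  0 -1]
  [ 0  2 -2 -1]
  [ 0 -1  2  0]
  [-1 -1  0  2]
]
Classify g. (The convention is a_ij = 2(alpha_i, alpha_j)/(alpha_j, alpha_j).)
The matrix has rank 4 with 2's on the diagonal. Reading the off-diagonal entries as Dynkin edges (a single edge where a_ij = a_ji = -1; a double or triple edge where a_ij * a_ji = 2 or 3), the diagram is a chain of 4 nodes with a double edge at one end; the terminal node there is the unique short simple root (B_4). One simple-root ordering that puts it in standard form is (alpha_1, alpha_4, alpha_2, alpha_3). So the algebra is type B_4, i.e. so(9).

B_4 (so(9))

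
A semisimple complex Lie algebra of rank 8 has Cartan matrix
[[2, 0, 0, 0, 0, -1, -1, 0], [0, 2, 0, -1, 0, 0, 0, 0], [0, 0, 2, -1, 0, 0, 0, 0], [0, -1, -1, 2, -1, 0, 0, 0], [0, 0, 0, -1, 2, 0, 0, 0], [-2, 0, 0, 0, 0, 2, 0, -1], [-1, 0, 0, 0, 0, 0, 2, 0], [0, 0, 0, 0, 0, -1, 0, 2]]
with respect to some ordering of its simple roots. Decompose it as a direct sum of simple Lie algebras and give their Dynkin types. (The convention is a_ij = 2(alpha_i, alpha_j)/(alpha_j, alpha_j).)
D4 + F4

The diagram associated to this matrix has two connected components: the simple roots {alpha_2, alpha_3, alpha_4, alpha_5} form a chain of 2 nodes with a fork of two nodes at one end (D_4), and {alpha_1, alpha_6, alpha_7, alpha_8} form a chain of 4 nodes with a double edge between the middle two (F_4). A semisimple Lie algebra decomposes uniquely as the direct sum of simple ideals, one per connected component of its Dynkin diagram, so g ≅ D_4 ⊕ F_4 (dimension 28 + 52 = 80).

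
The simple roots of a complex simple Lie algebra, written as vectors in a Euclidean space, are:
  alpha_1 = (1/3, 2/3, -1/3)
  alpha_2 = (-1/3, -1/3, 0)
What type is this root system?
G2

Compute the Cartan integers a_ij = 2(alpha_i, alpha_j)/(alpha_j, alpha_j); the resulting 2x2 Cartan matrix is
[[2, -3], [-1, 2]].
The roots have two lengths (squared-length ratio 3:1); the short ones are alpha_{2}. The associated Dynkin diagram is two nodes joined by a triple edge (G_2), so the type is G_2.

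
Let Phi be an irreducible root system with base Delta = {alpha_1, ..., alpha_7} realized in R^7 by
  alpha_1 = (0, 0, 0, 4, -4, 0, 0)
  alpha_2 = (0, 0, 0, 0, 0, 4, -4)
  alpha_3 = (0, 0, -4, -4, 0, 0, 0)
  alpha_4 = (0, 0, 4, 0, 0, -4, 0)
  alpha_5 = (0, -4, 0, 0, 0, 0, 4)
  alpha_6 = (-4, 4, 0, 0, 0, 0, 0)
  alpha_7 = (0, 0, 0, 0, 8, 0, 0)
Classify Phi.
Compute the Cartan integers a_ij = 2(alpha_i, alpha_j)/(alpha_j, alpha_j); the resulting 7x7 Cartan matrix is
[[2, 0, -1, 0, 0, 0, -1], [0, 2, 0, -1, -1, 0, 0], [-1, 0, 2, -1, 0, 0, 0], [0, -1, -1, 2, 0, 0, 0], [0, -1, 0, 0, 2, -1, 0], [0, 0, 0, 0, -1, 2, 0], [-2, 0, 0, 0, 0, 0, 2]].
The roots have two lengths (squared-length ratio 2:1); the short ones are alpha_{1,2,3,4,5,6}. The associated Dynkin diagram is a chain of 7 nodes with a double edge at one end; the terminal node there is the unique long simple root (C_7), so the type is C_7 (the algebra sp(14)).

C7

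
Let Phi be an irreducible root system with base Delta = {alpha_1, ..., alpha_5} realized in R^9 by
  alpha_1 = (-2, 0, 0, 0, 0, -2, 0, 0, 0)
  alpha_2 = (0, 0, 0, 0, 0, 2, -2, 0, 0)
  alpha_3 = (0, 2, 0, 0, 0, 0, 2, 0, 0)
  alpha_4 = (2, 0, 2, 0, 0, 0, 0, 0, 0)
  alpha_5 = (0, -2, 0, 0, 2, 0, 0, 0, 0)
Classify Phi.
Compute the Cartan integers a_ij = 2(alpha_i, alpha_j)/(alpha_j, alpha_j); the resulting 5x5 Cartan matrix is
[[2, -1, 0, -1, 0], [-1, 2, -1, 0, 0], [0, -1, 2, 0, -1], [-1, 0, 0, 2, 0], [0, 0, -1, 0, 2]].
All simple roots have the same length, so the diagram is simply laced. The associated Dynkin diagram is a chain of 5 nodes with single edges (A_5), so the type is A_5 (the algebra sl(6)).

A_5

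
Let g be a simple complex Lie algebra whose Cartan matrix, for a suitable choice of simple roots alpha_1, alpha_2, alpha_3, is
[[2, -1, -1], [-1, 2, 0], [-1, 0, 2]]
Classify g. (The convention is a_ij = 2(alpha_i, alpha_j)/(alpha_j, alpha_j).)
The matrix has rank 3 with 2's on the diagonal. Reading the off-diagonal entries as Dynkin edges (a single edge where a_ij = a_ji = -1; a double or triple edge where a_ij * a_ji = 2 or 3), the diagram is a chain of 3 nodes with single edges (A_3). One simple-root ordering that puts it in standard form is (alpha_3, alpha_1, alpha_2). So the algebra is type A_3, i.e. sl(4).

A_3 (sl(4))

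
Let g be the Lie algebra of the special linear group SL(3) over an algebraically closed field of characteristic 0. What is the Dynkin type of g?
A2

This is sl(3), which has dimension 3^2 - 1 = 8 and rank 3 - 1 = 2 (a Cartan subalgebra is the diagonal traceless matrices). In the classification of classical Lie algebras, the special linear algebra sl(n+1) has type A_n; here n = 2, so the Dynkin diagram is a chain of 2 nodes with single edges (A_2). Hence the type is A_2.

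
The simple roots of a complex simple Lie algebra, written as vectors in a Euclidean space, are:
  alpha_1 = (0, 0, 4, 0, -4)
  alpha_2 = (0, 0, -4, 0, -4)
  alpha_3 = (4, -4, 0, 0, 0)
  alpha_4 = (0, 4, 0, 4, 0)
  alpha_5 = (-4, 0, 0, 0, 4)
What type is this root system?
type D_5

Compute the Cartan integers a_ij = 2(alpha_i, alpha_j)/(alpha_j, alpha_j); the resulting 5x5 Cartan matrix is
[[2, 0, 0, 0, -1], [0, 2, 0, 0, -1], [0, 0, 2, -1, -1], [0, 0, -1, 2, 0], [-1, -1, -1, 0, 2]].
All simple roots have the same length, so the diagram is simply laced. The associated Dynkin diagram is a chain of 3 nodes with a fork of two nodes at one end (D_5), so the type is D_5 (the algebra so(10)).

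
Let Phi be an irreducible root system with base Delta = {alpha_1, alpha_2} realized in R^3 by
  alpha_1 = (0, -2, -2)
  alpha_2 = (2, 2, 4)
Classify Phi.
type G_2

Compute the Cartan integers a_ij = 2(alpha_i, alpha_j)/(alpha_j, alpha_j); the resulting 2x2 Cartan matrix is
[[2, -1], [-3, 2]].
The roots have two lengths (squared-length ratio 3:1); the short ones are alpha_{1}. The associated Dynkin diagram is two nodes joined by a triple edge (G_2), so the type is G_2.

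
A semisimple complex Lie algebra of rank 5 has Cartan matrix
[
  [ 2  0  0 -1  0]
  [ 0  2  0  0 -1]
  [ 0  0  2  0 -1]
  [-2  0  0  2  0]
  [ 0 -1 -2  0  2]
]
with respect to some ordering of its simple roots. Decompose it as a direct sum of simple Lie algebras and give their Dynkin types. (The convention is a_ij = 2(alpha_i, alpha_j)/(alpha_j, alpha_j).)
B2 ⊕ B3

The diagram associated to this matrix has two connected components: the simple roots {alpha_1, alpha_4} form a chain of 2 nodes with a double edge at one end; the terminal node there is the unique short simple root (B_2), and {alpha_2, alpha_3, alpha_5} form a chain of 3 nodes with a double edge at one end; the terminal node there is the unique short simple root (B_3). A semisimple Lie algebra decomposes uniquely as the direct sum of simple ideals, one per connected component of its Dynkin diagram, so g ≅ B_2 ⊕ B_3 (dimension 10 + 21 = 31).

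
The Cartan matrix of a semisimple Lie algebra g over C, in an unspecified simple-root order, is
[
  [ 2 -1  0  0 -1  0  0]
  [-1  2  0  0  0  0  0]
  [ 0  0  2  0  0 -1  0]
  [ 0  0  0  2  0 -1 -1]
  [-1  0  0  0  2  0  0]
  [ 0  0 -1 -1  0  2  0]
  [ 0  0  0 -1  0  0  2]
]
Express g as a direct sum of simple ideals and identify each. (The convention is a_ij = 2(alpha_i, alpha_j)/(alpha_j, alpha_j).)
The diagram associated to this matrix has two connected components: the simple roots {alpha_1, alpha_2, alpha_5} form a chain of 3 nodes with single edges (A_3), and {alpha_3, alpha_4, alpha_6, alpha_7} form a chain of 4 nodes with single edges (A_4). A semisimple Lie algebra decomposes uniquely as the direct sum of simple ideals, one per connected component of its Dynkin diagram, so g ≅ A_3 ⊕ A_4 (dimension 15 + 24 = 39).

type A_3 + type A_4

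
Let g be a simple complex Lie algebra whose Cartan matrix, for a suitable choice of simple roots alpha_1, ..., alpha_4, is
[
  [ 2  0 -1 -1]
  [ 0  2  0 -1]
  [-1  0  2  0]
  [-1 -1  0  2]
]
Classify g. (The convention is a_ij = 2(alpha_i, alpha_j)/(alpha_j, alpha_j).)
The matrix has rank 4 with 2's on the diagonal. Reading the off-diagonal entries as Dynkin edges (a single edge where a_ij = a_ji = -1; a double or triple edge where a_ij * a_ji = 2 or 3), the diagram is a chain of 4 nodes with single edges (A_4). One simple-root ordering that puts it in standard form is (alpha_3, alpha_1, alpha_4, alpha_2). So the algebra is type A_4, i.e. sl(5).

A_4 (sl(5))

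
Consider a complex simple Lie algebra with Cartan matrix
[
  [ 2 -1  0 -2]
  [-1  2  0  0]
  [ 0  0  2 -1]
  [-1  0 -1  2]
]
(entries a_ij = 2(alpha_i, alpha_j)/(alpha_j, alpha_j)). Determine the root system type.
The matrix has rank 4 with 2's on the diagonal. Reading the off-diagonal entries as Dynkin edges (a single edge where a_ij = a_ji = -1; a double or triple edge where a_ij * a_ji = 2 or 3), the diagram is a chain of 4 nodes with a double edge between the middle two (F_4). One simple-root ordering that puts it in standard form is (alpha_2, alpha_1, alpha_4, alpha_3). So the algebra is type F_4.

F_4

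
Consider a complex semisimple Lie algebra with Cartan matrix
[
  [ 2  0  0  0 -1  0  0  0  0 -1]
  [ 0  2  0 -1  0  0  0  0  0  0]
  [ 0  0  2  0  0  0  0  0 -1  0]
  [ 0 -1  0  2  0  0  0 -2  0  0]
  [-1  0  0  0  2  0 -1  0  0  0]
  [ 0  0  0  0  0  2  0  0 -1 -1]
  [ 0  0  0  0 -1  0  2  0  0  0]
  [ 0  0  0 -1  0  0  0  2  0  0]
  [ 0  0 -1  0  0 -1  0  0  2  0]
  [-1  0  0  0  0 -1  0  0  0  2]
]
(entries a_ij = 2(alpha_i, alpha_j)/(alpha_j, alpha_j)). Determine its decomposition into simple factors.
type A_7 + type B_3

The diagram associated to this matrix has two connected components: the simple roots {alpha_1, alpha_3, alpha_5, alpha_6, alpha_7, alpha_9, alpha_10} form a chain of 7 nodes with single edges (A_7), and {alpha_2, alpha_4, alpha_8} form a chain of 3 nodes with a double edge at one end; the terminal node there is the unique short simple root (B_3). A semisimple Lie algebra decomposes uniquely as the direct sum of simple ideals, one per connected component of its Dynkin diagram, so g ≅ A_7 ⊕ B_3 (dimension 63 + 21 = 84).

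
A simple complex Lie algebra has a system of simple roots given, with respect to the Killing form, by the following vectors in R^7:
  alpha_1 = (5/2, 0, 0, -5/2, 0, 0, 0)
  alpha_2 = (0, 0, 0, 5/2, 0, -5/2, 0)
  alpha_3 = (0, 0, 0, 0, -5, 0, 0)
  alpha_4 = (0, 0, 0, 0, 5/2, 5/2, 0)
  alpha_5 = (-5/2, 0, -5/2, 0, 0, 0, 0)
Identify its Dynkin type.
C_5

Compute the Cartan integers a_ij = 2(alpha_i, alpha_j)/(alpha_j, alpha_j); the resulting 5x5 Cartan matrix is
[[2, -1, 0, 0, -1], [-1, 2, 0, -1, 0], [0, 0, 2, -2, 0], [0, -1, -1, 2, 0], [-1, 0, 0, 0, 2]].
The roots have two lengths (squared-length ratio 2:1); the short ones are alpha_{1,2,4,5}. The associated Dynkin diagram is a chain of 5 nodes with a double edge at one end; the terminal node there is the unique long simple root (C_5), so the type is C_5 (the algebra sp(10)).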